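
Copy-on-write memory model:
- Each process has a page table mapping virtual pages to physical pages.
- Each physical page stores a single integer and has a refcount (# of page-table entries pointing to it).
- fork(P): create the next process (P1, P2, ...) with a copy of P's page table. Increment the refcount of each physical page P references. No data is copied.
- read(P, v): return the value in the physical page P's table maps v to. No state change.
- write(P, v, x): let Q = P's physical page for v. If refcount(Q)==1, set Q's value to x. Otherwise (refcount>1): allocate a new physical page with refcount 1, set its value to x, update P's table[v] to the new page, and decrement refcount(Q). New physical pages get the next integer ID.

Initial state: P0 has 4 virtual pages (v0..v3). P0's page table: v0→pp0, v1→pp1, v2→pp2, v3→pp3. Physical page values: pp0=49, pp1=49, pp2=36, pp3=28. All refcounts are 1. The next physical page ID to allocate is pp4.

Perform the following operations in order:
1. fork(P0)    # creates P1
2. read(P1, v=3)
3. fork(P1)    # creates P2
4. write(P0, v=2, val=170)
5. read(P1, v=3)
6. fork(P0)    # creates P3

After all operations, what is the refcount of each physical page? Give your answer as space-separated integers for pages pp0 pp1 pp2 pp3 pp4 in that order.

Answer: 4 4 2 4 2

Derivation:
Op 1: fork(P0) -> P1. 4 ppages; refcounts: pp0:2 pp1:2 pp2:2 pp3:2
Op 2: read(P1, v3) -> 28. No state change.
Op 3: fork(P1) -> P2. 4 ppages; refcounts: pp0:3 pp1:3 pp2:3 pp3:3
Op 4: write(P0, v2, 170). refcount(pp2)=3>1 -> COPY to pp4. 5 ppages; refcounts: pp0:3 pp1:3 pp2:2 pp3:3 pp4:1
Op 5: read(P1, v3) -> 28. No state change.
Op 6: fork(P0) -> P3. 5 ppages; refcounts: pp0:4 pp1:4 pp2:2 pp3:4 pp4:2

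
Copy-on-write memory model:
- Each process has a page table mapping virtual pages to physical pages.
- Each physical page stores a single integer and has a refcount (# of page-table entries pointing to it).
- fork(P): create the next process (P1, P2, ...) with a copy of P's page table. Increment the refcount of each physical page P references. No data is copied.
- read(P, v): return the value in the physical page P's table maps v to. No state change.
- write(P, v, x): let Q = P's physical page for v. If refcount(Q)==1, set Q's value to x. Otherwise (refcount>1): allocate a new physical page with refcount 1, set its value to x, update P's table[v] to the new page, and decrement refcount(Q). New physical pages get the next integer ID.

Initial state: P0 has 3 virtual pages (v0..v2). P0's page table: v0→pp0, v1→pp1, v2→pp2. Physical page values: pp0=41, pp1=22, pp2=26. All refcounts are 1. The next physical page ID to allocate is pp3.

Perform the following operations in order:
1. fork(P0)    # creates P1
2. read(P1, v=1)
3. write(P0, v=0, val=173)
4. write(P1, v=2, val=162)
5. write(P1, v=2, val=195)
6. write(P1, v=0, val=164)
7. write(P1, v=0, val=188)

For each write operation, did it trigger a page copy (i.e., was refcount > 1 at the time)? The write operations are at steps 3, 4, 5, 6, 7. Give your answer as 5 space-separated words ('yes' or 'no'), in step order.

Op 1: fork(P0) -> P1. 3 ppages; refcounts: pp0:2 pp1:2 pp2:2
Op 2: read(P1, v1) -> 22. No state change.
Op 3: write(P0, v0, 173). refcount(pp0)=2>1 -> COPY to pp3. 4 ppages; refcounts: pp0:1 pp1:2 pp2:2 pp3:1
Op 4: write(P1, v2, 162). refcount(pp2)=2>1 -> COPY to pp4. 5 ppages; refcounts: pp0:1 pp1:2 pp2:1 pp3:1 pp4:1
Op 5: write(P1, v2, 195). refcount(pp4)=1 -> write in place. 5 ppages; refcounts: pp0:1 pp1:2 pp2:1 pp3:1 pp4:1
Op 6: write(P1, v0, 164). refcount(pp0)=1 -> write in place. 5 ppages; refcounts: pp0:1 pp1:2 pp2:1 pp3:1 pp4:1
Op 7: write(P1, v0, 188). refcount(pp0)=1 -> write in place. 5 ppages; refcounts: pp0:1 pp1:2 pp2:1 pp3:1 pp4:1

yes yes no no no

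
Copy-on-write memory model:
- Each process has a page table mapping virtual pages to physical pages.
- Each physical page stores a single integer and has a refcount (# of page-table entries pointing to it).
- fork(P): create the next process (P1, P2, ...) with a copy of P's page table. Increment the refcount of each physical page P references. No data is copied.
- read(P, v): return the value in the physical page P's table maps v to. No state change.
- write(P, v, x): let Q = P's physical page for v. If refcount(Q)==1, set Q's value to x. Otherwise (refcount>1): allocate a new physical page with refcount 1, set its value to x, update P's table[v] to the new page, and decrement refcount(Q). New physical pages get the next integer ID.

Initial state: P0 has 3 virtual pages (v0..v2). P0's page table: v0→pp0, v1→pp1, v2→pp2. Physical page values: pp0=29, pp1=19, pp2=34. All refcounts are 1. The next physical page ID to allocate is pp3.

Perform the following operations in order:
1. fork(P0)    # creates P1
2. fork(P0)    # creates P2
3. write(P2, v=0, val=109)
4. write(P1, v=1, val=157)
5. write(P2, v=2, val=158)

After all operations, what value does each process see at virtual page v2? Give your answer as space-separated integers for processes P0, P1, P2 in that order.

Answer: 34 34 158

Derivation:
Op 1: fork(P0) -> P1. 3 ppages; refcounts: pp0:2 pp1:2 pp2:2
Op 2: fork(P0) -> P2. 3 ppages; refcounts: pp0:3 pp1:3 pp2:3
Op 3: write(P2, v0, 109). refcount(pp0)=3>1 -> COPY to pp3. 4 ppages; refcounts: pp0:2 pp1:3 pp2:3 pp3:1
Op 4: write(P1, v1, 157). refcount(pp1)=3>1 -> COPY to pp4. 5 ppages; refcounts: pp0:2 pp1:2 pp2:3 pp3:1 pp4:1
Op 5: write(P2, v2, 158). refcount(pp2)=3>1 -> COPY to pp5. 6 ppages; refcounts: pp0:2 pp1:2 pp2:2 pp3:1 pp4:1 pp5:1
P0: v2 -> pp2 = 34
P1: v2 -> pp2 = 34
P2: v2 -> pp5 = 158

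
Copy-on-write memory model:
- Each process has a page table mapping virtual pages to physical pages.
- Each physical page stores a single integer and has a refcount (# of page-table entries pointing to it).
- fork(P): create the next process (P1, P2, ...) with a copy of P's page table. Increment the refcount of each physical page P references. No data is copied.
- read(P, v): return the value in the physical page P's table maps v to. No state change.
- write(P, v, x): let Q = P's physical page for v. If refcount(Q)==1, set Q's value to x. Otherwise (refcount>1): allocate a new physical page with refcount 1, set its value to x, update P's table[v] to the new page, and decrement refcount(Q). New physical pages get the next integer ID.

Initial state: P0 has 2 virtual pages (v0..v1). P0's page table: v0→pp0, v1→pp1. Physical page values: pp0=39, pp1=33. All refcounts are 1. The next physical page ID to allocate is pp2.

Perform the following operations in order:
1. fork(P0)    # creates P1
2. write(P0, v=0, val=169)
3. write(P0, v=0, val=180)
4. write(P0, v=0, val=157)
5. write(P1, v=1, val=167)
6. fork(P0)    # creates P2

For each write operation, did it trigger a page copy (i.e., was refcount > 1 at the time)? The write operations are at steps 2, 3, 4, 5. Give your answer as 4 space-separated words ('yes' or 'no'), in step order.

Op 1: fork(P0) -> P1. 2 ppages; refcounts: pp0:2 pp1:2
Op 2: write(P0, v0, 169). refcount(pp0)=2>1 -> COPY to pp2. 3 ppages; refcounts: pp0:1 pp1:2 pp2:1
Op 3: write(P0, v0, 180). refcount(pp2)=1 -> write in place. 3 ppages; refcounts: pp0:1 pp1:2 pp2:1
Op 4: write(P0, v0, 157). refcount(pp2)=1 -> write in place. 3 ppages; refcounts: pp0:1 pp1:2 pp2:1
Op 5: write(P1, v1, 167). refcount(pp1)=2>1 -> COPY to pp3. 4 ppages; refcounts: pp0:1 pp1:1 pp2:1 pp3:1
Op 6: fork(P0) -> P2. 4 ppages; refcounts: pp0:1 pp1:2 pp2:2 pp3:1

yes no no yes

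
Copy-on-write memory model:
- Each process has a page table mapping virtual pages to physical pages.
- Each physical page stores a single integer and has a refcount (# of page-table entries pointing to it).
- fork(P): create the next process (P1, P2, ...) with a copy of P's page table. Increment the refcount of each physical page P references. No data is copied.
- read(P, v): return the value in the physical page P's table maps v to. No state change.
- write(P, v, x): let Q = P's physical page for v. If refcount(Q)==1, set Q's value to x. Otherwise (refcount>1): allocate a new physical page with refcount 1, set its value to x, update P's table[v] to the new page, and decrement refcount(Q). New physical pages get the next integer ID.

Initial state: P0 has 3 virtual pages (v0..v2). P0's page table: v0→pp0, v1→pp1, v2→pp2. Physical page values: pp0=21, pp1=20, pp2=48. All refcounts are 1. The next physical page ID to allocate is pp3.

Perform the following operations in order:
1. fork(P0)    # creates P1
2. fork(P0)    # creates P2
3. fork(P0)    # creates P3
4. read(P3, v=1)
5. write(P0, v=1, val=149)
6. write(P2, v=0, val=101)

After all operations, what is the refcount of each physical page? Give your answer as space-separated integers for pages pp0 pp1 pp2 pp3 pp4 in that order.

Answer: 3 3 4 1 1

Derivation:
Op 1: fork(P0) -> P1. 3 ppages; refcounts: pp0:2 pp1:2 pp2:2
Op 2: fork(P0) -> P2. 3 ppages; refcounts: pp0:3 pp1:3 pp2:3
Op 3: fork(P0) -> P3. 3 ppages; refcounts: pp0:4 pp1:4 pp2:4
Op 4: read(P3, v1) -> 20. No state change.
Op 5: write(P0, v1, 149). refcount(pp1)=4>1 -> COPY to pp3. 4 ppages; refcounts: pp0:4 pp1:3 pp2:4 pp3:1
Op 6: write(P2, v0, 101). refcount(pp0)=4>1 -> COPY to pp4. 5 ppages; refcounts: pp0:3 pp1:3 pp2:4 pp3:1 pp4:1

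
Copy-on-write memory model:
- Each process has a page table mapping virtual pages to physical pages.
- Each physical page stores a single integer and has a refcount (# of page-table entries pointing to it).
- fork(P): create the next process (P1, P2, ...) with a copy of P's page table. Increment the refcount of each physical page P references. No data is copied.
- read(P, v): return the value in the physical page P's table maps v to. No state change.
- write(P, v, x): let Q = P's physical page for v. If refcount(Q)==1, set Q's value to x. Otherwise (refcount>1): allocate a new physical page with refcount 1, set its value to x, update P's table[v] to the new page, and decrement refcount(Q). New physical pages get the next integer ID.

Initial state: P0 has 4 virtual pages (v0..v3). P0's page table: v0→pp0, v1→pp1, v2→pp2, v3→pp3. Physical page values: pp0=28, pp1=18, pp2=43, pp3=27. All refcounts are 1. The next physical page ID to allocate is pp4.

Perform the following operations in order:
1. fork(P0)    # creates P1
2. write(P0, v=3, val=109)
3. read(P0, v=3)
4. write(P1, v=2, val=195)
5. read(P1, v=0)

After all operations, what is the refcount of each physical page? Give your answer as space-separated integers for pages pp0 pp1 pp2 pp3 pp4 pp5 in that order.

Op 1: fork(P0) -> P1. 4 ppages; refcounts: pp0:2 pp1:2 pp2:2 pp3:2
Op 2: write(P0, v3, 109). refcount(pp3)=2>1 -> COPY to pp4. 5 ppages; refcounts: pp0:2 pp1:2 pp2:2 pp3:1 pp4:1
Op 3: read(P0, v3) -> 109. No state change.
Op 4: write(P1, v2, 195). refcount(pp2)=2>1 -> COPY to pp5. 6 ppages; refcounts: pp0:2 pp1:2 pp2:1 pp3:1 pp4:1 pp5:1
Op 5: read(P1, v0) -> 28. No state change.

Answer: 2 2 1 1 1 1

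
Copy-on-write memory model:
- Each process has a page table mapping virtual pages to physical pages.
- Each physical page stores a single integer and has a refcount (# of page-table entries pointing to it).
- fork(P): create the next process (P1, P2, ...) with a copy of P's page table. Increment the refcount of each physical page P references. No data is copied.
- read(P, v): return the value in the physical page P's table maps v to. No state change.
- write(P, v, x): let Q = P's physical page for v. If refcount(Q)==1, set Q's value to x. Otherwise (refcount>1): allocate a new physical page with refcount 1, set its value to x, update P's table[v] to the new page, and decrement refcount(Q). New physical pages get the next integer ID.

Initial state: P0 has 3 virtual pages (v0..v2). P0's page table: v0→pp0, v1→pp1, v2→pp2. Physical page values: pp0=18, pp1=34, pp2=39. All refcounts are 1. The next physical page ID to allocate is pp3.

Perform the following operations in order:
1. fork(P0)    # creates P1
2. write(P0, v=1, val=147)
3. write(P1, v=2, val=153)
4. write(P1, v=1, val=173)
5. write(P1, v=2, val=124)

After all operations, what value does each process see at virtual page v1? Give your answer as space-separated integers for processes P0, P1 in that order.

Op 1: fork(P0) -> P1. 3 ppages; refcounts: pp0:2 pp1:2 pp2:2
Op 2: write(P0, v1, 147). refcount(pp1)=2>1 -> COPY to pp3. 4 ppages; refcounts: pp0:2 pp1:1 pp2:2 pp3:1
Op 3: write(P1, v2, 153). refcount(pp2)=2>1 -> COPY to pp4. 5 ppages; refcounts: pp0:2 pp1:1 pp2:1 pp3:1 pp4:1
Op 4: write(P1, v1, 173). refcount(pp1)=1 -> write in place. 5 ppages; refcounts: pp0:2 pp1:1 pp2:1 pp3:1 pp4:1
Op 5: write(P1, v2, 124). refcount(pp4)=1 -> write in place. 5 ppages; refcounts: pp0:2 pp1:1 pp2:1 pp3:1 pp4:1
P0: v1 -> pp3 = 147
P1: v1 -> pp1 = 173

Answer: 147 173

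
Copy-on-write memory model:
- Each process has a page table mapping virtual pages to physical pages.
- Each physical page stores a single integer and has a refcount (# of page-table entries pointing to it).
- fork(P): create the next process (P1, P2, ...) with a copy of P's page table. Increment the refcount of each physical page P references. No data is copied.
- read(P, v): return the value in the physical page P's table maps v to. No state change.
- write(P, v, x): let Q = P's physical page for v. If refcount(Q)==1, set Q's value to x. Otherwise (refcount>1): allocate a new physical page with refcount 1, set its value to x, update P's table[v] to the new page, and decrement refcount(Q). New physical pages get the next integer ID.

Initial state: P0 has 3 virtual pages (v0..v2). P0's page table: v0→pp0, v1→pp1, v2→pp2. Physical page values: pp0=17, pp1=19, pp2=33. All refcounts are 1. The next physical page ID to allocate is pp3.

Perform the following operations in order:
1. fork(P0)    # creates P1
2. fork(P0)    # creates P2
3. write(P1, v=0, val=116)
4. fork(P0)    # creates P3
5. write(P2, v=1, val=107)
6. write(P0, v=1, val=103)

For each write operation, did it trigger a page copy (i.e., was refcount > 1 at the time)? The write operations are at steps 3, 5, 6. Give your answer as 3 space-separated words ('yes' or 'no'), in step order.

Op 1: fork(P0) -> P1. 3 ppages; refcounts: pp0:2 pp1:2 pp2:2
Op 2: fork(P0) -> P2. 3 ppages; refcounts: pp0:3 pp1:3 pp2:3
Op 3: write(P1, v0, 116). refcount(pp0)=3>1 -> COPY to pp3. 4 ppages; refcounts: pp0:2 pp1:3 pp2:3 pp3:1
Op 4: fork(P0) -> P3. 4 ppages; refcounts: pp0:3 pp1:4 pp2:4 pp3:1
Op 5: write(P2, v1, 107). refcount(pp1)=4>1 -> COPY to pp4. 5 ppages; refcounts: pp0:3 pp1:3 pp2:4 pp3:1 pp4:1
Op 6: write(P0, v1, 103). refcount(pp1)=3>1 -> COPY to pp5. 6 ppages; refcounts: pp0:3 pp1:2 pp2:4 pp3:1 pp4:1 pp5:1

yes yes yes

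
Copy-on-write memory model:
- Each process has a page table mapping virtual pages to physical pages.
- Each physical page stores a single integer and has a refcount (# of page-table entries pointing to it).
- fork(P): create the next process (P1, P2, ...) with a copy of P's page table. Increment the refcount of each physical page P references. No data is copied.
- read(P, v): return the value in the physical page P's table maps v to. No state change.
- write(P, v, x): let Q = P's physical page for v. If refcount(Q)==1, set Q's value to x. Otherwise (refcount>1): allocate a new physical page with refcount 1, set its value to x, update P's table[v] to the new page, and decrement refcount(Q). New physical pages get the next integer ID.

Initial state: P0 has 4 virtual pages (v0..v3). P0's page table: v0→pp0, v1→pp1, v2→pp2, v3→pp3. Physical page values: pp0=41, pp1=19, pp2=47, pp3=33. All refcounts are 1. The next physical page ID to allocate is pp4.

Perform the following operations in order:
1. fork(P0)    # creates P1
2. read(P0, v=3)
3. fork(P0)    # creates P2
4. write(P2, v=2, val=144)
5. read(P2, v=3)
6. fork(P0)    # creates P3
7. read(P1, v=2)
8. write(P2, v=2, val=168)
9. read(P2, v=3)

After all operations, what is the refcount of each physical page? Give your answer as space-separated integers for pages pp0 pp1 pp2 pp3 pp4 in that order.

Op 1: fork(P0) -> P1. 4 ppages; refcounts: pp0:2 pp1:2 pp2:2 pp3:2
Op 2: read(P0, v3) -> 33. No state change.
Op 3: fork(P0) -> P2. 4 ppages; refcounts: pp0:3 pp1:3 pp2:3 pp3:3
Op 4: write(P2, v2, 144). refcount(pp2)=3>1 -> COPY to pp4. 5 ppages; refcounts: pp0:3 pp1:3 pp2:2 pp3:3 pp4:1
Op 5: read(P2, v3) -> 33. No state change.
Op 6: fork(P0) -> P3. 5 ppages; refcounts: pp0:4 pp1:4 pp2:3 pp3:4 pp4:1
Op 7: read(P1, v2) -> 47. No state change.
Op 8: write(P2, v2, 168). refcount(pp4)=1 -> write in place. 5 ppages; refcounts: pp0:4 pp1:4 pp2:3 pp3:4 pp4:1
Op 9: read(P2, v3) -> 33. No state change.

Answer: 4 4 3 4 1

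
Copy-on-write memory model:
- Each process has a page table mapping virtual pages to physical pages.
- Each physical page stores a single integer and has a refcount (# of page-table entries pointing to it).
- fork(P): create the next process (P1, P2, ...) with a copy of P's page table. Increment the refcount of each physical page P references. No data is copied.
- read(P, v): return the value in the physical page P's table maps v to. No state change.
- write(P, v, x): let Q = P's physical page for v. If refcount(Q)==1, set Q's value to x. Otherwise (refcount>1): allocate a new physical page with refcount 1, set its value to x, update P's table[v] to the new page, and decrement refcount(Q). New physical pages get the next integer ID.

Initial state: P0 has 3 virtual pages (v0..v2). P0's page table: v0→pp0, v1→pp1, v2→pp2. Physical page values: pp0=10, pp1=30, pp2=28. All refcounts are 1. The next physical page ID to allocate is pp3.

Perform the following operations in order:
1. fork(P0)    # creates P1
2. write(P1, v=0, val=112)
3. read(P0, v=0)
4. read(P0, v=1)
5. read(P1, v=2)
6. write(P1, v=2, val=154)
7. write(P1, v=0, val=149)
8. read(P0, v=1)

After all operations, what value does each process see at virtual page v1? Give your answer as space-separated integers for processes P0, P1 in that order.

Op 1: fork(P0) -> P1. 3 ppages; refcounts: pp0:2 pp1:2 pp2:2
Op 2: write(P1, v0, 112). refcount(pp0)=2>1 -> COPY to pp3. 4 ppages; refcounts: pp0:1 pp1:2 pp2:2 pp3:1
Op 3: read(P0, v0) -> 10. No state change.
Op 4: read(P0, v1) -> 30. No state change.
Op 5: read(P1, v2) -> 28. No state change.
Op 6: write(P1, v2, 154). refcount(pp2)=2>1 -> COPY to pp4. 5 ppages; refcounts: pp0:1 pp1:2 pp2:1 pp3:1 pp4:1
Op 7: write(P1, v0, 149). refcount(pp3)=1 -> write in place. 5 ppages; refcounts: pp0:1 pp1:2 pp2:1 pp3:1 pp4:1
Op 8: read(P0, v1) -> 30. No state change.
P0: v1 -> pp1 = 30
P1: v1 -> pp1 = 30

Answer: 30 30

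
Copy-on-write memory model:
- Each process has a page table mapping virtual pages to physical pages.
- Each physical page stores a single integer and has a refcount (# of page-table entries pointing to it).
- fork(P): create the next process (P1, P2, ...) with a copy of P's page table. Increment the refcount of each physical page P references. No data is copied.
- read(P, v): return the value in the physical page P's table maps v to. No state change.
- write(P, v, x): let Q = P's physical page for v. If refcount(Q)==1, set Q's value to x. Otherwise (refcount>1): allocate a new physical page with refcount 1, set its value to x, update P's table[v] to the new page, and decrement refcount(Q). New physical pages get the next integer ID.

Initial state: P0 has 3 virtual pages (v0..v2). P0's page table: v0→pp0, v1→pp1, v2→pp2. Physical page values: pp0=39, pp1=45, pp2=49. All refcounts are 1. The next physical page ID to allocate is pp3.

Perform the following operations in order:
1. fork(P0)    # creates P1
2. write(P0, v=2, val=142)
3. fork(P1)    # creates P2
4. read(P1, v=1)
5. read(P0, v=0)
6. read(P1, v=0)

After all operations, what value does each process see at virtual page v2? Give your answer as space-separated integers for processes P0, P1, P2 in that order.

Answer: 142 49 49

Derivation:
Op 1: fork(P0) -> P1. 3 ppages; refcounts: pp0:2 pp1:2 pp2:2
Op 2: write(P0, v2, 142). refcount(pp2)=2>1 -> COPY to pp3. 4 ppages; refcounts: pp0:2 pp1:2 pp2:1 pp3:1
Op 3: fork(P1) -> P2. 4 ppages; refcounts: pp0:3 pp1:3 pp2:2 pp3:1
Op 4: read(P1, v1) -> 45. No state change.
Op 5: read(P0, v0) -> 39. No state change.
Op 6: read(P1, v0) -> 39. No state change.
P0: v2 -> pp3 = 142
P1: v2 -> pp2 = 49
P2: v2 -> pp2 = 49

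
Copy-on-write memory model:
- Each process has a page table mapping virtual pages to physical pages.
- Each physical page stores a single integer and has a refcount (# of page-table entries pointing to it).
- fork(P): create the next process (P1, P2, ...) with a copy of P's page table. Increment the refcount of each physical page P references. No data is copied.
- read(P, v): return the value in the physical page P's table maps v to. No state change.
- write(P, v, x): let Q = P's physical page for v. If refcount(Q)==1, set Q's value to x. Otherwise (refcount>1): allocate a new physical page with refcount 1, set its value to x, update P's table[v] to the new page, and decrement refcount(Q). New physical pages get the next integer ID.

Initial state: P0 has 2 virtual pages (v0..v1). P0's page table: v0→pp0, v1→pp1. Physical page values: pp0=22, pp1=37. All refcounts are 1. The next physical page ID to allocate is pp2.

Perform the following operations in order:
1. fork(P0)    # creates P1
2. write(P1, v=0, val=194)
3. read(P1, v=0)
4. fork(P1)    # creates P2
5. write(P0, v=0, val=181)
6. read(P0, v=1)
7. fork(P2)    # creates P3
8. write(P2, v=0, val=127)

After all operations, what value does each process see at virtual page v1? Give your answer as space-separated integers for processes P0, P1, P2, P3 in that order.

Answer: 37 37 37 37

Derivation:
Op 1: fork(P0) -> P1. 2 ppages; refcounts: pp0:2 pp1:2
Op 2: write(P1, v0, 194). refcount(pp0)=2>1 -> COPY to pp2. 3 ppages; refcounts: pp0:1 pp1:2 pp2:1
Op 3: read(P1, v0) -> 194. No state change.
Op 4: fork(P1) -> P2. 3 ppages; refcounts: pp0:1 pp1:3 pp2:2
Op 5: write(P0, v0, 181). refcount(pp0)=1 -> write in place. 3 ppages; refcounts: pp0:1 pp1:3 pp2:2
Op 6: read(P0, v1) -> 37. No state change.
Op 7: fork(P2) -> P3. 3 ppages; refcounts: pp0:1 pp1:4 pp2:3
Op 8: write(P2, v0, 127). refcount(pp2)=3>1 -> COPY to pp3. 4 ppages; refcounts: pp0:1 pp1:4 pp2:2 pp3:1
P0: v1 -> pp1 = 37
P1: v1 -> pp1 = 37
P2: v1 -> pp1 = 37
P3: v1 -> pp1 = 37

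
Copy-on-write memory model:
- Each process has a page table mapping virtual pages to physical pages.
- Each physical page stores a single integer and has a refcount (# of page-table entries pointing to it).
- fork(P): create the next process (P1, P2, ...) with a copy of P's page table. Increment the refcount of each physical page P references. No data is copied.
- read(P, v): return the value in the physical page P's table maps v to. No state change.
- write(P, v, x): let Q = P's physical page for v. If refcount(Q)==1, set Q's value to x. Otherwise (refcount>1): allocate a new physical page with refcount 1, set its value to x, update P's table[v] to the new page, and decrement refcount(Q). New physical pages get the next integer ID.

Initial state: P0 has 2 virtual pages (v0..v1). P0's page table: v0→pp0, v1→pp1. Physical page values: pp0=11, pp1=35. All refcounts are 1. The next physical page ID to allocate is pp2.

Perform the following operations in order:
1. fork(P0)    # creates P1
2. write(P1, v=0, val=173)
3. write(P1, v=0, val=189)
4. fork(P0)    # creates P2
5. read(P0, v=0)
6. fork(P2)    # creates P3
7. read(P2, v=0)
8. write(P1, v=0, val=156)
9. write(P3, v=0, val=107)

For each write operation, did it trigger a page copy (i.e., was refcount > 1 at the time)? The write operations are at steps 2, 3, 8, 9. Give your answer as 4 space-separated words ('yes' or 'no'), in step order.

Op 1: fork(P0) -> P1. 2 ppages; refcounts: pp0:2 pp1:2
Op 2: write(P1, v0, 173). refcount(pp0)=2>1 -> COPY to pp2. 3 ppages; refcounts: pp0:1 pp1:2 pp2:1
Op 3: write(P1, v0, 189). refcount(pp2)=1 -> write in place. 3 ppages; refcounts: pp0:1 pp1:2 pp2:1
Op 4: fork(P0) -> P2. 3 ppages; refcounts: pp0:2 pp1:3 pp2:1
Op 5: read(P0, v0) -> 11. No state change.
Op 6: fork(P2) -> P3. 3 ppages; refcounts: pp0:3 pp1:4 pp2:1
Op 7: read(P2, v0) -> 11. No state change.
Op 8: write(P1, v0, 156). refcount(pp2)=1 -> write in place. 3 ppages; refcounts: pp0:3 pp1:4 pp2:1
Op 9: write(P3, v0, 107). refcount(pp0)=3>1 -> COPY to pp3. 4 ppages; refcounts: pp0:2 pp1:4 pp2:1 pp3:1

yes no no yes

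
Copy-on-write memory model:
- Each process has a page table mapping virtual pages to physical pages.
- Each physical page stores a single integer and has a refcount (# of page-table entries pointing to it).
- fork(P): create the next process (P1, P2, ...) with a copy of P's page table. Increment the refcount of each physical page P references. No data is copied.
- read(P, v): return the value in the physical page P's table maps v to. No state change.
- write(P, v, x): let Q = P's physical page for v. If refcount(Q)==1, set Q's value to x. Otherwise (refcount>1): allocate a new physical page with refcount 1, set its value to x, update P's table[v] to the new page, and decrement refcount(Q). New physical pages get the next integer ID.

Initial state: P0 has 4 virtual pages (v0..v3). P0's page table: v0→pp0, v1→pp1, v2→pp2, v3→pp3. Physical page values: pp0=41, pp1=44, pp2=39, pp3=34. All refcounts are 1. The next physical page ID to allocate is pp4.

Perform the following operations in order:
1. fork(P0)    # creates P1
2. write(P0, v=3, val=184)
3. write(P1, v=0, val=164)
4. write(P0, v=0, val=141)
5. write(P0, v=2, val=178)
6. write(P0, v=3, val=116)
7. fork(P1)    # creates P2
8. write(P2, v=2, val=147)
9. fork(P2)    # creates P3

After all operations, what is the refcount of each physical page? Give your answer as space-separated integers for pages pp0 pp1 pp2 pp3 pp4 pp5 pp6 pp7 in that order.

Op 1: fork(P0) -> P1. 4 ppages; refcounts: pp0:2 pp1:2 pp2:2 pp3:2
Op 2: write(P0, v3, 184). refcount(pp3)=2>1 -> COPY to pp4. 5 ppages; refcounts: pp0:2 pp1:2 pp2:2 pp3:1 pp4:1
Op 3: write(P1, v0, 164). refcount(pp0)=2>1 -> COPY to pp5. 6 ppages; refcounts: pp0:1 pp1:2 pp2:2 pp3:1 pp4:1 pp5:1
Op 4: write(P0, v0, 141). refcount(pp0)=1 -> write in place. 6 ppages; refcounts: pp0:1 pp1:2 pp2:2 pp3:1 pp4:1 pp5:1
Op 5: write(P0, v2, 178). refcount(pp2)=2>1 -> COPY to pp6. 7 ppages; refcounts: pp0:1 pp1:2 pp2:1 pp3:1 pp4:1 pp5:1 pp6:1
Op 6: write(P0, v3, 116). refcount(pp4)=1 -> write in place. 7 ppages; refcounts: pp0:1 pp1:2 pp2:1 pp3:1 pp4:1 pp5:1 pp6:1
Op 7: fork(P1) -> P2. 7 ppages; refcounts: pp0:1 pp1:3 pp2:2 pp3:2 pp4:1 pp5:2 pp6:1
Op 8: write(P2, v2, 147). refcount(pp2)=2>1 -> COPY to pp7. 8 ppages; refcounts: pp0:1 pp1:3 pp2:1 pp3:2 pp4:1 pp5:2 pp6:1 pp7:1
Op 9: fork(P2) -> P3. 8 ppages; refcounts: pp0:1 pp1:4 pp2:1 pp3:3 pp4:1 pp5:3 pp6:1 pp7:2

Answer: 1 4 1 3 1 3 1 2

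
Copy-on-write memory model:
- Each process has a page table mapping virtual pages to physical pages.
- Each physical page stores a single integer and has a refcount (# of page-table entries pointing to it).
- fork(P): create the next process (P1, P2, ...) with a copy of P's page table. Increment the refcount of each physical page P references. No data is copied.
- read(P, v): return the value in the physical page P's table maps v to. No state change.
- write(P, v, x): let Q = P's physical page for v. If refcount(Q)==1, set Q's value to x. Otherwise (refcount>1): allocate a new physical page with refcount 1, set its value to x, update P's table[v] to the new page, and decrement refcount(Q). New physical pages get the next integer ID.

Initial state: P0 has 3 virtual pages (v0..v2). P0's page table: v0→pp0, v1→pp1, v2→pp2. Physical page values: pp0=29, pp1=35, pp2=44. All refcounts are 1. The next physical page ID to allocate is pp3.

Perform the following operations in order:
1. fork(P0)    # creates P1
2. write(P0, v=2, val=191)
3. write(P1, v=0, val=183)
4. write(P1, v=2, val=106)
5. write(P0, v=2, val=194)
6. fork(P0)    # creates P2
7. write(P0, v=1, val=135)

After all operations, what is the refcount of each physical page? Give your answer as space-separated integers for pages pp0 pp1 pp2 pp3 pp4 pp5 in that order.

Answer: 2 2 1 2 1 1

Derivation:
Op 1: fork(P0) -> P1. 3 ppages; refcounts: pp0:2 pp1:2 pp2:2
Op 2: write(P0, v2, 191). refcount(pp2)=2>1 -> COPY to pp3. 4 ppages; refcounts: pp0:2 pp1:2 pp2:1 pp3:1
Op 3: write(P1, v0, 183). refcount(pp0)=2>1 -> COPY to pp4. 5 ppages; refcounts: pp0:1 pp1:2 pp2:1 pp3:1 pp4:1
Op 4: write(P1, v2, 106). refcount(pp2)=1 -> write in place. 5 ppages; refcounts: pp0:1 pp1:2 pp2:1 pp3:1 pp4:1
Op 5: write(P0, v2, 194). refcount(pp3)=1 -> write in place. 5 ppages; refcounts: pp0:1 pp1:2 pp2:1 pp3:1 pp4:1
Op 6: fork(P0) -> P2. 5 ppages; refcounts: pp0:2 pp1:3 pp2:1 pp3:2 pp4:1
Op 7: write(P0, v1, 135). refcount(pp1)=3>1 -> COPY to pp5. 6 ppages; refcounts: pp0:2 pp1:2 pp2:1 pp3:2 pp4:1 pp5:1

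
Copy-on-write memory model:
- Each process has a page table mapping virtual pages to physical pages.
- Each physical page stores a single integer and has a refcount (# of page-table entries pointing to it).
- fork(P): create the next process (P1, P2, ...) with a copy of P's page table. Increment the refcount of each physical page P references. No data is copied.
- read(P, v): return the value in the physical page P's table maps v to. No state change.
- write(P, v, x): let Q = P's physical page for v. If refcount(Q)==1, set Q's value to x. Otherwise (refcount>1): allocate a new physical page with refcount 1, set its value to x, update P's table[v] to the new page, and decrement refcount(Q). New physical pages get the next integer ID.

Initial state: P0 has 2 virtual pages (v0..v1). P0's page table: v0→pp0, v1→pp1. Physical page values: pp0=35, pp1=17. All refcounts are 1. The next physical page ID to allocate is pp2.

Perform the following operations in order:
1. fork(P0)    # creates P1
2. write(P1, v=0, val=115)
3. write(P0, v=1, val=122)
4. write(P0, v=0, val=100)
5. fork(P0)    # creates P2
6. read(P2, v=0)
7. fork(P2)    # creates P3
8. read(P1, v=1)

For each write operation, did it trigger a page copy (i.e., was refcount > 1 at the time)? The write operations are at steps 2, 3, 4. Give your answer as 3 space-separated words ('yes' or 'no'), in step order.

Op 1: fork(P0) -> P1. 2 ppages; refcounts: pp0:2 pp1:2
Op 2: write(P1, v0, 115). refcount(pp0)=2>1 -> COPY to pp2. 3 ppages; refcounts: pp0:1 pp1:2 pp2:1
Op 3: write(P0, v1, 122). refcount(pp1)=2>1 -> COPY to pp3. 4 ppages; refcounts: pp0:1 pp1:1 pp2:1 pp3:1
Op 4: write(P0, v0, 100). refcount(pp0)=1 -> write in place. 4 ppages; refcounts: pp0:1 pp1:1 pp2:1 pp3:1
Op 5: fork(P0) -> P2. 4 ppages; refcounts: pp0:2 pp1:1 pp2:1 pp3:2
Op 6: read(P2, v0) -> 100. No state change.
Op 7: fork(P2) -> P3. 4 ppages; refcounts: pp0:3 pp1:1 pp2:1 pp3:3
Op 8: read(P1, v1) -> 17. No state change.

yes yes no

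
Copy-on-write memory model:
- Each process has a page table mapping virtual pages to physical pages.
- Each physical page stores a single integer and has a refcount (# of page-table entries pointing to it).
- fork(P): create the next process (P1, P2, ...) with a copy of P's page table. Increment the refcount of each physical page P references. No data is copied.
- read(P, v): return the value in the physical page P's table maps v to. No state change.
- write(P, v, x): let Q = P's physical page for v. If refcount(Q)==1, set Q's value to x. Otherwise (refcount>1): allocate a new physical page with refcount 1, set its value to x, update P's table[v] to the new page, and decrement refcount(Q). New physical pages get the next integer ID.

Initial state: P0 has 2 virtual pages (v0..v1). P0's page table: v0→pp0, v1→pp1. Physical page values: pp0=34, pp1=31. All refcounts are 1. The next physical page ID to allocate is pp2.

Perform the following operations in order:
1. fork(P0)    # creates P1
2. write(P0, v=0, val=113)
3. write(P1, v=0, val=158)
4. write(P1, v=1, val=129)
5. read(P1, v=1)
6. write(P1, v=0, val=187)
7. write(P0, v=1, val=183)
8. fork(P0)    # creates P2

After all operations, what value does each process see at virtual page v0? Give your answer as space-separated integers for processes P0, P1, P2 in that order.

Op 1: fork(P0) -> P1. 2 ppages; refcounts: pp0:2 pp1:2
Op 2: write(P0, v0, 113). refcount(pp0)=2>1 -> COPY to pp2. 3 ppages; refcounts: pp0:1 pp1:2 pp2:1
Op 3: write(P1, v0, 158). refcount(pp0)=1 -> write in place. 3 ppages; refcounts: pp0:1 pp1:2 pp2:1
Op 4: write(P1, v1, 129). refcount(pp1)=2>1 -> COPY to pp3. 4 ppages; refcounts: pp0:1 pp1:1 pp2:1 pp3:1
Op 5: read(P1, v1) -> 129. No state change.
Op 6: write(P1, v0, 187). refcount(pp0)=1 -> write in place. 4 ppages; refcounts: pp0:1 pp1:1 pp2:1 pp3:1
Op 7: write(P0, v1, 183). refcount(pp1)=1 -> write in place. 4 ppages; refcounts: pp0:1 pp1:1 pp2:1 pp3:1
Op 8: fork(P0) -> P2. 4 ppages; refcounts: pp0:1 pp1:2 pp2:2 pp3:1
P0: v0 -> pp2 = 113
P1: v0 -> pp0 = 187
P2: v0 -> pp2 = 113

Answer: 113 187 113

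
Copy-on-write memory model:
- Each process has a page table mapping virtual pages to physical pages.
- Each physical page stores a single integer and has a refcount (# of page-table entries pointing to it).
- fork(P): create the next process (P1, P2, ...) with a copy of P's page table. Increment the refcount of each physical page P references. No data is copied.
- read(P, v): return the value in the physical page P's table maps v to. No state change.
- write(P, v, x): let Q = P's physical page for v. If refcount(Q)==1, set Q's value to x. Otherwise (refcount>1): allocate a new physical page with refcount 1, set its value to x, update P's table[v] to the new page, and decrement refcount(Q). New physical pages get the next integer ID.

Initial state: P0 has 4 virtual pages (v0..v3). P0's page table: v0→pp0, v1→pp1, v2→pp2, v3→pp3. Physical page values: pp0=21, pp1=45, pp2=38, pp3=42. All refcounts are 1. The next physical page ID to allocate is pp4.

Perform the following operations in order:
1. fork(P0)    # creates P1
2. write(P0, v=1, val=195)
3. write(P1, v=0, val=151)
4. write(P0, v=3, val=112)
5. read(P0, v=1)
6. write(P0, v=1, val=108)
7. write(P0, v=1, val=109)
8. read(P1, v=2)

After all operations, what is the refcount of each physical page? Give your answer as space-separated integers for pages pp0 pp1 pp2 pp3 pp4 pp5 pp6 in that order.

Answer: 1 1 2 1 1 1 1

Derivation:
Op 1: fork(P0) -> P1. 4 ppages; refcounts: pp0:2 pp1:2 pp2:2 pp3:2
Op 2: write(P0, v1, 195). refcount(pp1)=2>1 -> COPY to pp4. 5 ppages; refcounts: pp0:2 pp1:1 pp2:2 pp3:2 pp4:1
Op 3: write(P1, v0, 151). refcount(pp0)=2>1 -> COPY to pp5. 6 ppages; refcounts: pp0:1 pp1:1 pp2:2 pp3:2 pp4:1 pp5:1
Op 4: write(P0, v3, 112). refcount(pp3)=2>1 -> COPY to pp6. 7 ppages; refcounts: pp0:1 pp1:1 pp2:2 pp3:1 pp4:1 pp5:1 pp6:1
Op 5: read(P0, v1) -> 195. No state change.
Op 6: write(P0, v1, 108). refcount(pp4)=1 -> write in place. 7 ppages; refcounts: pp0:1 pp1:1 pp2:2 pp3:1 pp4:1 pp5:1 pp6:1
Op 7: write(P0, v1, 109). refcount(pp4)=1 -> write in place. 7 ppages; refcounts: pp0:1 pp1:1 pp2:2 pp3:1 pp4:1 pp5:1 pp6:1
Op 8: read(P1, v2) -> 38. No state change.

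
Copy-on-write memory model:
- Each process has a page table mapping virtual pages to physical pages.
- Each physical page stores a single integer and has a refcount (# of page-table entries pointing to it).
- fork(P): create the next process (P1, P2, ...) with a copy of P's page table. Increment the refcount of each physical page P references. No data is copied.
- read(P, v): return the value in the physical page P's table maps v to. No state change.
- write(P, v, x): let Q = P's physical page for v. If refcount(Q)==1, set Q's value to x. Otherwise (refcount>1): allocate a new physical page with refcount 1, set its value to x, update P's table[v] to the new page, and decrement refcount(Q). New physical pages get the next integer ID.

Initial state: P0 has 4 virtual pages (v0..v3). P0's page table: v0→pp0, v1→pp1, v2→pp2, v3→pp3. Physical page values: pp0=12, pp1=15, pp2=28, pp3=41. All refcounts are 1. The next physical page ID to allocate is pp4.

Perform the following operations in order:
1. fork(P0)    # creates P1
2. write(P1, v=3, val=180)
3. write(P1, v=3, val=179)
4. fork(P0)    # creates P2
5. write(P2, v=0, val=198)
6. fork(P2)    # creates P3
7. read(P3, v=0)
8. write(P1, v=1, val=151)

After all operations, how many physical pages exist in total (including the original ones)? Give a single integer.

Op 1: fork(P0) -> P1. 4 ppages; refcounts: pp0:2 pp1:2 pp2:2 pp3:2
Op 2: write(P1, v3, 180). refcount(pp3)=2>1 -> COPY to pp4. 5 ppages; refcounts: pp0:2 pp1:2 pp2:2 pp3:1 pp4:1
Op 3: write(P1, v3, 179). refcount(pp4)=1 -> write in place. 5 ppages; refcounts: pp0:2 pp1:2 pp2:2 pp3:1 pp4:1
Op 4: fork(P0) -> P2. 5 ppages; refcounts: pp0:3 pp1:3 pp2:3 pp3:2 pp4:1
Op 5: write(P2, v0, 198). refcount(pp0)=3>1 -> COPY to pp5. 6 ppages; refcounts: pp0:2 pp1:3 pp2:3 pp3:2 pp4:1 pp5:1
Op 6: fork(P2) -> P3. 6 ppages; refcounts: pp0:2 pp1:4 pp2:4 pp3:3 pp4:1 pp5:2
Op 7: read(P3, v0) -> 198. No state change.
Op 8: write(P1, v1, 151). refcount(pp1)=4>1 -> COPY to pp6. 7 ppages; refcounts: pp0:2 pp1:3 pp2:4 pp3:3 pp4:1 pp5:2 pp6:1

Answer: 7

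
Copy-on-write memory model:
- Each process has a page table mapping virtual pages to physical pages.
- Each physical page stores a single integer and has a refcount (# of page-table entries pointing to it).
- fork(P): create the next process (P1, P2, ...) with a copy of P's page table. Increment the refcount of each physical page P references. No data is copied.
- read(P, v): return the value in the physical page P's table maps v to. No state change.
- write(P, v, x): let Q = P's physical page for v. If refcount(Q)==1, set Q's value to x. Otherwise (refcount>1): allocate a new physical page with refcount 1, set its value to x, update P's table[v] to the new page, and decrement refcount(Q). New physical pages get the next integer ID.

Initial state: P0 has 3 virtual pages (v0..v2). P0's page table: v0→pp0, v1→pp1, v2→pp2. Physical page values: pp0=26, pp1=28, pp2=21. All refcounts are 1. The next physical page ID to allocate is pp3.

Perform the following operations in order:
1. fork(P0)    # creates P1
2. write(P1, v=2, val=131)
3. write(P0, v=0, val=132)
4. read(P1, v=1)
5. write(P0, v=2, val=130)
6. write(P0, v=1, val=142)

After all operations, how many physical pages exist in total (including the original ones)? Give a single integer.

Answer: 6

Derivation:
Op 1: fork(P0) -> P1. 3 ppages; refcounts: pp0:2 pp1:2 pp2:2
Op 2: write(P1, v2, 131). refcount(pp2)=2>1 -> COPY to pp3. 4 ppages; refcounts: pp0:2 pp1:2 pp2:1 pp3:1
Op 3: write(P0, v0, 132). refcount(pp0)=2>1 -> COPY to pp4. 5 ppages; refcounts: pp0:1 pp1:2 pp2:1 pp3:1 pp4:1
Op 4: read(P1, v1) -> 28. No state change.
Op 5: write(P0, v2, 130). refcount(pp2)=1 -> write in place. 5 ppages; refcounts: pp0:1 pp1:2 pp2:1 pp3:1 pp4:1
Op 6: write(P0, v1, 142). refcount(pp1)=2>1 -> COPY to pp5. 6 ppages; refcounts: pp0:1 pp1:1 pp2:1 pp3:1 pp4:1 pp5:1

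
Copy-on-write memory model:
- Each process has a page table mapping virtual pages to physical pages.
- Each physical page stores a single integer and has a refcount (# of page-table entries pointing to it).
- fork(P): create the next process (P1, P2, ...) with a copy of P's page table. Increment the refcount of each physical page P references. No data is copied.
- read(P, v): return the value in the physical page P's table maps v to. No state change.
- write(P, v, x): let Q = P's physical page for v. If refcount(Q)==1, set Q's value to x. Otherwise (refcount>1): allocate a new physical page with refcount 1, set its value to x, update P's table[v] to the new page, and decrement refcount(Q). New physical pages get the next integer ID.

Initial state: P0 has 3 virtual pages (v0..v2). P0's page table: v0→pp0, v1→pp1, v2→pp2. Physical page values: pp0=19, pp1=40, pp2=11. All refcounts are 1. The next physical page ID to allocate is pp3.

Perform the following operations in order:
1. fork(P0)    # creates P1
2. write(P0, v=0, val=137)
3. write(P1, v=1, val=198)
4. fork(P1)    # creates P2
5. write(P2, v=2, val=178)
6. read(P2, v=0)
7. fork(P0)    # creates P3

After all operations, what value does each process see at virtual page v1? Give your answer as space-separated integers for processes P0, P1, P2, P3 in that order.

Op 1: fork(P0) -> P1. 3 ppages; refcounts: pp0:2 pp1:2 pp2:2
Op 2: write(P0, v0, 137). refcount(pp0)=2>1 -> COPY to pp3. 4 ppages; refcounts: pp0:1 pp1:2 pp2:2 pp3:1
Op 3: write(P1, v1, 198). refcount(pp1)=2>1 -> COPY to pp4. 5 ppages; refcounts: pp0:1 pp1:1 pp2:2 pp3:1 pp4:1
Op 4: fork(P1) -> P2. 5 ppages; refcounts: pp0:2 pp1:1 pp2:3 pp3:1 pp4:2
Op 5: write(P2, v2, 178). refcount(pp2)=3>1 -> COPY to pp5. 6 ppages; refcounts: pp0:2 pp1:1 pp2:2 pp3:1 pp4:2 pp5:1
Op 6: read(P2, v0) -> 19. No state change.
Op 7: fork(P0) -> P3. 6 ppages; refcounts: pp0:2 pp1:2 pp2:3 pp3:2 pp4:2 pp5:1
P0: v1 -> pp1 = 40
P1: v1 -> pp4 = 198
P2: v1 -> pp4 = 198
P3: v1 -> pp1 = 40

Answer: 40 198 198 40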